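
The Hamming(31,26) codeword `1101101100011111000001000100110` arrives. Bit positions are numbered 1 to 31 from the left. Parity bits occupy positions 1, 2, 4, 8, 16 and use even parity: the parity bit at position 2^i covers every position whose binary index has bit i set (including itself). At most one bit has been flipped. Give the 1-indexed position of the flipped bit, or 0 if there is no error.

s1: b1⊕b3⊕b5⊕b7⊕b9⊕b11⊕b13⊕b15⊕b17⊕b19⊕b21⊕b23⊕b25⊕b27⊕b29⊕b31 = 1⊕0⊕1⊕1⊕0⊕0⊕1⊕1⊕0⊕0⊕0⊕0⊕0⊕0⊕1⊕0 = 0
s2: b2⊕b3⊕b6⊕b7⊕b10⊕b11⊕b14⊕b15⊕b18⊕b19⊕b22⊕b23⊕b26⊕b27⊕b30⊕b31 = 1⊕0⊕0⊕1⊕0⊕0⊕1⊕1⊕0⊕0⊕1⊕0⊕1⊕0⊕1⊕0 = 1
s4: b4⊕b5⊕b6⊕b7⊕b12⊕b13⊕b14⊕b15⊕b20⊕b21⊕b22⊕b23⊕b28⊕b29⊕b30⊕b31 = 1⊕1⊕0⊕1⊕1⊕1⊕1⊕1⊕0⊕0⊕1⊕0⊕0⊕1⊕1⊕0 = 0
s8: b8⊕b9⊕b10⊕b11⊕b12⊕b13⊕b14⊕b15⊕b24⊕b25⊕b26⊕b27⊕b28⊕b29⊕b30⊕b31 = 1⊕0⊕0⊕0⊕1⊕1⊕1⊕1⊕0⊕0⊕1⊕0⊕0⊕1⊕1⊕0 = 0
s16: b16⊕b17⊕b18⊕b19⊕b20⊕b21⊕b22⊕b23⊕b24⊕b25⊕b26⊕b27⊕b28⊕b29⊕b30⊕b31 = 1⊕0⊕0⊕0⊕0⊕0⊕1⊕0⊕0⊕0⊕1⊕0⊕0⊕1⊕1⊕0 = 1
Syndrome (s16...s1) = 10010 → position 18.

18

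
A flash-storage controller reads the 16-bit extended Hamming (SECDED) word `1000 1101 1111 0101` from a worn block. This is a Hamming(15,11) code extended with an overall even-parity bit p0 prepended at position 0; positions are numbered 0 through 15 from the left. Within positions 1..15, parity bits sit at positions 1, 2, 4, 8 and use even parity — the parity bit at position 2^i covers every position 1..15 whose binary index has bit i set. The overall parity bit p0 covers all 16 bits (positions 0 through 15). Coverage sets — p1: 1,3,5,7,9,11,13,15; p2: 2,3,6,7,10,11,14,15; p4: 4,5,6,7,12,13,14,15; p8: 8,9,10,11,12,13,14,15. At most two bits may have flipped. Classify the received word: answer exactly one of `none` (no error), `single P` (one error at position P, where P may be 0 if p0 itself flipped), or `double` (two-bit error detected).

s1: b1⊕b3⊕b5⊕b7⊕b9⊕b11⊕b13⊕b15 = 0⊕0⊕1⊕1⊕1⊕1⊕1⊕1 = 0
s2: b2⊕b3⊕b6⊕b7⊕b10⊕b11⊕b14⊕b15 = 0⊕0⊕0⊕1⊕1⊕1⊕0⊕1 = 0
s4: b4⊕b5⊕b6⊕b7⊕b12⊕b13⊕b14⊕b15 = 1⊕1⊕0⊕1⊕0⊕1⊕0⊕1 = 1
s8: b8⊕b9⊕b10⊕b11⊕b12⊕b13⊕b14⊕b15 = 1⊕1⊕1⊕1⊕0⊕1⊕0⊕1 = 0
Syndrome (s8...s1) = 0100 → position 4.
Overall parity (XOR of all 16 bits, including p0): 1⊕0⊕0⊕0⊕1⊕1⊕0⊕1⊕1⊕1⊕1⊕1⊕0⊕1⊕0⊕1 = 0
Overall=0, syndrome position=4 → double-bit error detected (uncorrectable).

double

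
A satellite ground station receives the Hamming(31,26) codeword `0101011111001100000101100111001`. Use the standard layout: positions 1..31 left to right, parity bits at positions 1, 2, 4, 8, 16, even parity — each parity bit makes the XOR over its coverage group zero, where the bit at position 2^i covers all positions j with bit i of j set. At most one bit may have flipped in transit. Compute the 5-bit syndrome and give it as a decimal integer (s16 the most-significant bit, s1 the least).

24

s1: b1⊕b3⊕b5⊕b7⊕b9⊕b11⊕b13⊕b15⊕b17⊕b19⊕b21⊕b23⊕b25⊕b27⊕b29⊕b31 = 0⊕0⊕0⊕1⊕1⊕0⊕1⊕0⊕0⊕0⊕0⊕1⊕0⊕1⊕0⊕1 = 0
s2: b2⊕b3⊕b6⊕b7⊕b10⊕b11⊕b14⊕b15⊕b18⊕b19⊕b22⊕b23⊕b26⊕b27⊕b30⊕b31 = 1⊕0⊕1⊕1⊕1⊕0⊕1⊕0⊕0⊕0⊕1⊕1⊕1⊕1⊕0⊕1 = 0
s4: b4⊕b5⊕b6⊕b7⊕b12⊕b13⊕b14⊕b15⊕b20⊕b21⊕b22⊕b23⊕b28⊕b29⊕b30⊕b31 = 1⊕0⊕1⊕1⊕0⊕1⊕1⊕0⊕1⊕0⊕1⊕1⊕1⊕0⊕0⊕1 = 0
s8: b8⊕b9⊕b10⊕b11⊕b12⊕b13⊕b14⊕b15⊕b24⊕b25⊕b26⊕b27⊕b28⊕b29⊕b30⊕b31 = 1⊕1⊕1⊕0⊕0⊕1⊕1⊕0⊕0⊕0⊕1⊕1⊕1⊕0⊕0⊕1 = 1
s16: b16⊕b17⊕b18⊕b19⊕b20⊕b21⊕b22⊕b23⊕b24⊕b25⊕b26⊕b27⊕b28⊕b29⊕b30⊕b31 = 0⊕0⊕0⊕0⊕1⊕0⊕1⊕1⊕0⊕0⊕1⊕1⊕1⊕0⊕0⊕1 = 1
Syndrome (s16...s1) = 11000 → position 24.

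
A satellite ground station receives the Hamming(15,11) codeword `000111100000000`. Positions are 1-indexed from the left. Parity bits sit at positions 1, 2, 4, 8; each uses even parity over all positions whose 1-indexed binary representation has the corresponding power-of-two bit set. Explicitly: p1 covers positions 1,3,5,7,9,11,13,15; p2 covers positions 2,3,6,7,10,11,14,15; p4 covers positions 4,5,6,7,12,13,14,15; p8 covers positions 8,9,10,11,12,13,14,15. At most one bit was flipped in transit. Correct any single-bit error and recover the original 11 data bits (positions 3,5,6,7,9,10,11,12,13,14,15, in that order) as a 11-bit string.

01110000000

s1: b1⊕b3⊕b5⊕b7⊕b9⊕b11⊕b13⊕b15 = 0⊕0⊕1⊕1⊕0⊕0⊕0⊕0 = 0
s2: b2⊕b3⊕b6⊕b7⊕b10⊕b11⊕b14⊕b15 = 0⊕0⊕1⊕1⊕0⊕0⊕0⊕0 = 0
s4: b4⊕b5⊕b6⊕b7⊕b12⊕b13⊕b14⊕b15 = 1⊕1⊕1⊕1⊕0⊕0⊕0⊕0 = 0
s8: b8⊕b9⊕b10⊕b11⊕b12⊕b13⊕b14⊕b15 = 0⊕0⊕0⊕0⊕0⊕0⊕0⊕0 = 0
Syndrome (s8...s1) = 0000 → position 0 (no error).
No correction needed.
Data bits at positions 3,5,6,7,9,10,11,12,13,14,15: 01110000000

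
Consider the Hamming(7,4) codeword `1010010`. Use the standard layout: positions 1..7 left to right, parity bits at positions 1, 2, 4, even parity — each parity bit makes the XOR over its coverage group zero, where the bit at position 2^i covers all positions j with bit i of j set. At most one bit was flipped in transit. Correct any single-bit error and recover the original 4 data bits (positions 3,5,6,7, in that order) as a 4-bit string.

1010

s1: b1⊕b3⊕b5⊕b7 = 1⊕1⊕0⊕0 = 0
s2: b2⊕b3⊕b6⊕b7 = 0⊕1⊕1⊕0 = 0
s4: b4⊕b5⊕b6⊕b7 = 0⊕0⊕1⊕0 = 1
Syndrome (s4...s1) = 100 → position 4.
Flip bit 4: corrected codeword = 1011010
Data bits at positions 3,5,6,7: 1010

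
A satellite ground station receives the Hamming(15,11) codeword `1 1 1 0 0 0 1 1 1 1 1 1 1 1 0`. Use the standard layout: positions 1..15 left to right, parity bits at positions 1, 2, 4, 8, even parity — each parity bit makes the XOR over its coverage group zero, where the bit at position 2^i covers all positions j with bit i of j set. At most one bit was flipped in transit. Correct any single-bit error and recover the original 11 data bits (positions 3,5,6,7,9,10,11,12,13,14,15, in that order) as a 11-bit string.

10011111110

s1: b1⊕b3⊕b5⊕b7⊕b9⊕b11⊕b13⊕b15 = 1⊕1⊕0⊕1⊕1⊕1⊕1⊕0 = 0
s2: b2⊕b3⊕b6⊕b7⊕b10⊕b11⊕b14⊕b15 = 1⊕1⊕0⊕1⊕1⊕1⊕1⊕0 = 0
s4: b4⊕b5⊕b6⊕b7⊕b12⊕b13⊕b14⊕b15 = 0⊕0⊕0⊕1⊕1⊕1⊕1⊕0 = 0
s8: b8⊕b9⊕b10⊕b11⊕b12⊕b13⊕b14⊕b15 = 1⊕1⊕1⊕1⊕1⊕1⊕1⊕0 = 1
Syndrome (s8...s1) = 1000 → position 8.
Flip bit 8: corrected codeword = 111000101111110
Data bits at positions 3,5,6,7,9,10,11,12,13,14,15: 10011111110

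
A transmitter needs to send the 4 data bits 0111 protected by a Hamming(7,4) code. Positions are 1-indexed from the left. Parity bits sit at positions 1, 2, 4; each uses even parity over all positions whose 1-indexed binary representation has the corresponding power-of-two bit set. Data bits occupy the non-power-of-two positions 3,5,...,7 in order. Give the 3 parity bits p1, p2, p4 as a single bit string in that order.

001

Place data bits at non-power-of-two positions: b3=0, b5=1, b6=1, b7=1.
p1 = XOR of data positions {3,5,7} = 0⊕1⊕1 = 0
p2 = XOR of data positions {3,6,7} = 0⊕1⊕1 = 0
p4 = XOR of data positions {5,6,7} = 1⊕1⊕1 = 1
Parity bits p1,p2,p4 = 001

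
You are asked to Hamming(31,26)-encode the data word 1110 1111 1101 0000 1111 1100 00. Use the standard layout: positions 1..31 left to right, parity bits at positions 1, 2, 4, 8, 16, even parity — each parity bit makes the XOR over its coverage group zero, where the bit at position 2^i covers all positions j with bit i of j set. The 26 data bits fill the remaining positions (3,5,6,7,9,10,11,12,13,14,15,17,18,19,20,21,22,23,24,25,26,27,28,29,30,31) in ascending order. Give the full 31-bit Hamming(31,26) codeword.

Place data bits at non-power-of-two positions: b3=1, b5=1, b6=1, b7=0, b9=1, b10=1, b11=1, b12=1, b13=1, b14=1, b15=0, b17=1, b18=0, b19=0, b20=0, b21=0, b22=1, b23=1, b24=1, b25=1, b26=1, b27=1, b28=0, b29=0, b30=0, b31=0.
p1 = XOR of data positions {3,5,7,9,11,13,15,17,19,21,23,25,27,29,31} = 1⊕1⊕0⊕1⊕1⊕1⊕0⊕1⊕0⊕0⊕1⊕1⊕1⊕0⊕0 = 1
p2 = XOR of data positions {3,6,7,10,11,14,15,18,19,22,23,26,27,30,31} = 1⊕1⊕0⊕1⊕1⊕1⊕0⊕0⊕0⊕1⊕1⊕1⊕1⊕0⊕0 = 1
p4 = XOR of data positions {5,6,7,12,13,14,15,20,21,22,23,28,29,30,31} = 1⊕1⊕0⊕1⊕1⊕1⊕0⊕0⊕0⊕1⊕1⊕0⊕0⊕0⊕0 = 1
p8 = XOR of data positions {9,10,11,12,13,14,15,24,25,26,27,28,29,30,31} = 1⊕1⊕1⊕1⊕1⊕1⊕0⊕1⊕1⊕1⊕1⊕0⊕0⊕0⊕0 = 0
p16 = XOR of data positions {17,18,19,20,21,22,23,24,25,26,27,28,29,30,31} = 1⊕0⊕0⊕0⊕0⊕1⊕1⊕1⊕1⊕1⊕1⊕0⊕0⊕0⊕0 = 1
Codeword b1..b31 = 1111110011111101100001111110000

1111110011111101100001111110000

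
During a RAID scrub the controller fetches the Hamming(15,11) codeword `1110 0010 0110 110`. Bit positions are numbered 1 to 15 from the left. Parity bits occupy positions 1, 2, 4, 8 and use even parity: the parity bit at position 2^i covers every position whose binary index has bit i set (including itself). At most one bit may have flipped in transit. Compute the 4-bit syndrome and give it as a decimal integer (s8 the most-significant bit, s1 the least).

s1: b1⊕b3⊕b5⊕b7⊕b9⊕b11⊕b13⊕b15 = 1⊕1⊕0⊕1⊕0⊕1⊕1⊕0 = 1
s2: b2⊕b3⊕b6⊕b7⊕b10⊕b11⊕b14⊕b15 = 1⊕1⊕0⊕1⊕1⊕1⊕1⊕0 = 0
s4: b4⊕b5⊕b6⊕b7⊕b12⊕b13⊕b14⊕b15 = 0⊕0⊕0⊕1⊕0⊕1⊕1⊕0 = 1
s8: b8⊕b9⊕b10⊕b11⊕b12⊕b13⊕b14⊕b15 = 0⊕0⊕1⊕1⊕0⊕1⊕1⊕0 = 0
Syndrome (s8...s1) = 0101 → position 5.

5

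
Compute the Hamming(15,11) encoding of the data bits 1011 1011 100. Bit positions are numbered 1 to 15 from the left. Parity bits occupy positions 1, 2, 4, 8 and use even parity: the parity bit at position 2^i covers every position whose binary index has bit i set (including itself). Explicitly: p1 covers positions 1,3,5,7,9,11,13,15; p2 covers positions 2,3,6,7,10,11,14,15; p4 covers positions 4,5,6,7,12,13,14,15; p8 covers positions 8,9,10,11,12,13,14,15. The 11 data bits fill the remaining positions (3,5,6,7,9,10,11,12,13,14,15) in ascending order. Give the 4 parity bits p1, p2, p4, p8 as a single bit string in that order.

Place data bits at non-power-of-two positions: b3=1, b5=0, b6=1, b7=1, b9=1, b10=0, b11=1, b12=1, b13=1, b14=0, b15=0.
p1 = XOR of data positions {3,5,7,9,11,13,15} = 1⊕0⊕1⊕1⊕1⊕1⊕0 = 1
p2 = XOR of data positions {3,6,7,10,11,14,15} = 1⊕1⊕1⊕0⊕1⊕0⊕0 = 0
p4 = XOR of data positions {5,6,7,12,13,14,15} = 0⊕1⊕1⊕1⊕1⊕0⊕0 = 0
p8 = XOR of data positions {9,10,11,12,13,14,15} = 1⊕0⊕1⊕1⊕1⊕0⊕0 = 0
Parity bits p1,p2,p4,p8 = 1000

1000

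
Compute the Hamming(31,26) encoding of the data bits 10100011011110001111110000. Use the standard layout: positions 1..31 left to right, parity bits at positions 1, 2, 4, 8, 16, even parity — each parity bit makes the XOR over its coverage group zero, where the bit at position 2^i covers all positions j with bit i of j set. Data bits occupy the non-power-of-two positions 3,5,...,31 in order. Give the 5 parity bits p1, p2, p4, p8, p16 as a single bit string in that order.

10000

Place data bits at non-power-of-two positions: b3=1, b5=0, b6=1, b7=0, b9=0, b10=0, b11=1, b12=1, b13=0, b14=1, b15=1, b17=1, b18=1, b19=0, b20=0, b21=0, b22=1, b23=1, b24=1, b25=1, b26=1, b27=1, b28=0, b29=0, b30=0, b31=0.
p1 = XOR of data positions {3,5,7,9,11,13,15,17,19,21,23,25,27,29,31} = 1⊕0⊕0⊕0⊕1⊕0⊕1⊕1⊕0⊕0⊕1⊕1⊕1⊕0⊕0 = 1
p2 = XOR of data positions {3,6,7,10,11,14,15,18,19,22,23,26,27,30,31} = 1⊕1⊕0⊕0⊕1⊕1⊕1⊕1⊕0⊕1⊕1⊕1⊕1⊕0⊕0 = 0
p4 = XOR of data positions {5,6,7,12,13,14,15,20,21,22,23,28,29,30,31} = 0⊕1⊕0⊕1⊕0⊕1⊕1⊕0⊕0⊕1⊕1⊕0⊕0⊕0⊕0 = 0
p8 = XOR of data positions {9,10,11,12,13,14,15,24,25,26,27,28,29,30,31} = 0⊕0⊕1⊕1⊕0⊕1⊕1⊕1⊕1⊕1⊕1⊕0⊕0⊕0⊕0 = 0
p16 = XOR of data positions {17,18,19,20,21,22,23,24,25,26,27,28,29,30,31} = 1⊕1⊕0⊕0⊕0⊕1⊕1⊕1⊕1⊕1⊕1⊕0⊕0⊕0⊕0 = 0
Parity bits p1,p2,p4,p8,p16 = 10000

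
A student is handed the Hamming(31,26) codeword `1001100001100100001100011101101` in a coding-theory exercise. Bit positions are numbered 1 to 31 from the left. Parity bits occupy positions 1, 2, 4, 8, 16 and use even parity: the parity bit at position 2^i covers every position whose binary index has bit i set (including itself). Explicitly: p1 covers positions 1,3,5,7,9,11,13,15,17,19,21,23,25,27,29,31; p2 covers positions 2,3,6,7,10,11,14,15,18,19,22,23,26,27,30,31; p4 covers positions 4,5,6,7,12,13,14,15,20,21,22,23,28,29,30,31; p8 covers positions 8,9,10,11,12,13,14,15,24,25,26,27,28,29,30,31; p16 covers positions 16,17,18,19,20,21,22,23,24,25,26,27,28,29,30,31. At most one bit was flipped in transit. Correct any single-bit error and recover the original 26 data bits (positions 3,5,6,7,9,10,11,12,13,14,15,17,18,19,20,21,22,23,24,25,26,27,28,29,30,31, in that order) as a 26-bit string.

s1: b1⊕b3⊕b5⊕b7⊕b9⊕b11⊕b13⊕b15⊕b17⊕b19⊕b21⊕b23⊕b25⊕b27⊕b29⊕b31 = 1⊕0⊕1⊕0⊕0⊕1⊕0⊕0⊕0⊕1⊕0⊕0⊕1⊕0⊕1⊕1 = 1
s2: b2⊕b3⊕b6⊕b7⊕b10⊕b11⊕b14⊕b15⊕b18⊕b19⊕b22⊕b23⊕b26⊕b27⊕b30⊕b31 = 0⊕0⊕0⊕0⊕1⊕1⊕1⊕0⊕0⊕1⊕0⊕0⊕1⊕0⊕0⊕1 = 0
s4: b4⊕b5⊕b6⊕b7⊕b12⊕b13⊕b14⊕b15⊕b20⊕b21⊕b22⊕b23⊕b28⊕b29⊕b30⊕b31 = 1⊕1⊕0⊕0⊕0⊕0⊕1⊕0⊕1⊕0⊕0⊕0⊕1⊕1⊕0⊕1 = 1
s8: b8⊕b9⊕b10⊕b11⊕b12⊕b13⊕b14⊕b15⊕b24⊕b25⊕b26⊕b27⊕b28⊕b29⊕b30⊕b31 = 0⊕0⊕1⊕1⊕0⊕0⊕1⊕0⊕1⊕1⊕1⊕0⊕1⊕1⊕0⊕1 = 1
s16: b16⊕b17⊕b18⊕b19⊕b20⊕b21⊕b22⊕b23⊕b24⊕b25⊕b26⊕b27⊕b28⊕b29⊕b30⊕b31 = 0⊕0⊕0⊕1⊕1⊕0⊕0⊕0⊕1⊕1⊕1⊕0⊕1⊕1⊕0⊕1 = 0
Syndrome (s16...s1) = 01101 → position 13.
Flip bit 13: corrected codeword = 1001100001101100001100011101101
Data bits at positions 3,5,6,7,9,10,11,12,13,14,15,17,18,19,20,21,22,23,24,25,26,27,28,29,30,31: 01000110110001100011101101

01000110110001100011101101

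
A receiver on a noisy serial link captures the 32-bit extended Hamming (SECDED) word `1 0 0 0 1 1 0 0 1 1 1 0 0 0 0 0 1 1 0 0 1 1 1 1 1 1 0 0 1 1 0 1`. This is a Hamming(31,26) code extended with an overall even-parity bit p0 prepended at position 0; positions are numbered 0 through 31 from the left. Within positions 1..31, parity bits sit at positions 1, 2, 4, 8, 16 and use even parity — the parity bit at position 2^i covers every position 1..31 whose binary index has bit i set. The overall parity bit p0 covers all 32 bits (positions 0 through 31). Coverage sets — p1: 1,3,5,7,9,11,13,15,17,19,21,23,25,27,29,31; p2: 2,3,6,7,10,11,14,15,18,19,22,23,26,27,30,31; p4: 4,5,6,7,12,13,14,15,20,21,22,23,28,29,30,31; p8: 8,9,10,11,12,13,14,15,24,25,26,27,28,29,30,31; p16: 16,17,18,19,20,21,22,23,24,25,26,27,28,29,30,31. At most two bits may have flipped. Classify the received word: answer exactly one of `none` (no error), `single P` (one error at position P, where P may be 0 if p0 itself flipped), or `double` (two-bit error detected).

single 20

s1: b1⊕b3⊕b5⊕b7⊕b9⊕b11⊕b13⊕b15⊕b17⊕b19⊕b21⊕b23⊕b25⊕b27⊕b29⊕b31 = 0⊕0⊕1⊕0⊕1⊕0⊕0⊕0⊕1⊕0⊕1⊕1⊕1⊕0⊕1⊕1 = 0
s2: b2⊕b3⊕b6⊕b7⊕b10⊕b11⊕b14⊕b15⊕b18⊕b19⊕b22⊕b23⊕b26⊕b27⊕b30⊕b31 = 0⊕0⊕0⊕0⊕1⊕0⊕0⊕0⊕0⊕0⊕1⊕1⊕0⊕0⊕0⊕1 = 0
s4: b4⊕b5⊕b6⊕b7⊕b12⊕b13⊕b14⊕b15⊕b20⊕b21⊕b22⊕b23⊕b28⊕b29⊕b30⊕b31 = 1⊕1⊕0⊕0⊕0⊕0⊕0⊕0⊕1⊕1⊕1⊕1⊕1⊕1⊕0⊕1 = 1
s8: b8⊕b9⊕b10⊕b11⊕b12⊕b13⊕b14⊕b15⊕b24⊕b25⊕b26⊕b27⊕b28⊕b29⊕b30⊕b31 = 1⊕1⊕1⊕0⊕0⊕0⊕0⊕0⊕1⊕1⊕0⊕0⊕1⊕1⊕0⊕1 = 0
s16: b16⊕b17⊕b18⊕b19⊕b20⊕b21⊕b22⊕b23⊕b24⊕b25⊕b26⊕b27⊕b28⊕b29⊕b30⊕b31 = 1⊕1⊕0⊕0⊕1⊕1⊕1⊕1⊕1⊕1⊕0⊕0⊕1⊕1⊕0⊕1 = 1
Syndrome (s16...s1) = 10100 → position 20.
Overall parity (XOR of all 32 bits, including p0): 1⊕0⊕0⊕0⊕1⊕1⊕0⊕0⊕1⊕1⊕1⊕0⊕0⊕0⊕0⊕0⊕1⊕1⊕0⊕0⊕1⊕1⊕1⊕1⊕1⊕1⊕0⊕0⊕1⊕1⊕0⊕1 = 1
Overall=1, syndrome position=20 → single-bit error at position 20.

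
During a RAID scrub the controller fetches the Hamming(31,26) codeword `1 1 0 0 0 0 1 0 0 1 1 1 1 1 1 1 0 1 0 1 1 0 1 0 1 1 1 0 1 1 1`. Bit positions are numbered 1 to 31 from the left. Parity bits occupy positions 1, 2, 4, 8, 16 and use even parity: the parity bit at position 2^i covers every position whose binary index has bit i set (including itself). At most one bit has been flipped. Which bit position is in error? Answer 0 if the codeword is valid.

s1: b1⊕b3⊕b5⊕b7⊕b9⊕b11⊕b13⊕b15⊕b17⊕b19⊕b21⊕b23⊕b25⊕b27⊕b29⊕b31 = 1⊕0⊕0⊕1⊕0⊕1⊕1⊕1⊕0⊕0⊕1⊕1⊕1⊕1⊕1⊕1 = 1
s2: b2⊕b3⊕b6⊕b7⊕b10⊕b11⊕b14⊕b15⊕b18⊕b19⊕b22⊕b23⊕b26⊕b27⊕b30⊕b31 = 1⊕0⊕0⊕1⊕1⊕1⊕1⊕1⊕1⊕0⊕0⊕1⊕1⊕1⊕1⊕1 = 0
s4: b4⊕b5⊕b6⊕b7⊕b12⊕b13⊕b14⊕b15⊕b20⊕b21⊕b22⊕b23⊕b28⊕b29⊕b30⊕b31 = 0⊕0⊕0⊕1⊕1⊕1⊕1⊕1⊕1⊕1⊕0⊕1⊕0⊕1⊕1⊕1 = 1
s8: b8⊕b9⊕b10⊕b11⊕b12⊕b13⊕b14⊕b15⊕b24⊕b25⊕b26⊕b27⊕b28⊕b29⊕b30⊕b31 = 0⊕0⊕1⊕1⊕1⊕1⊕1⊕1⊕0⊕1⊕1⊕1⊕0⊕1⊕1⊕1 = 0
s16: b16⊕b17⊕b18⊕b19⊕b20⊕b21⊕b22⊕b23⊕b24⊕b25⊕b26⊕b27⊕b28⊕b29⊕b30⊕b31 = 1⊕0⊕1⊕0⊕1⊕1⊕0⊕1⊕0⊕1⊕1⊕1⊕0⊕1⊕1⊕1 = 1
Syndrome (s16...s1) = 10101 → position 21.

21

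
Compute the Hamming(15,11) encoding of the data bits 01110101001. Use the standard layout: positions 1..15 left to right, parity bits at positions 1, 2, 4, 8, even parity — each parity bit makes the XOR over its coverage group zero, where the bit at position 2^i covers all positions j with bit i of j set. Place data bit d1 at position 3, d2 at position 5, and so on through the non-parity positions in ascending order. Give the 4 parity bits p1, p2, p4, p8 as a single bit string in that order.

Place data bits at non-power-of-two positions: b3=0, b5=1, b6=1, b7=1, b9=0, b10=1, b11=0, b12=1, b13=0, b14=0, b15=1.
p1 = XOR of data positions {3,5,7,9,11,13,15} = 0⊕1⊕1⊕0⊕0⊕0⊕1 = 1
p2 = XOR of data positions {3,6,7,10,11,14,15} = 0⊕1⊕1⊕1⊕0⊕0⊕1 = 0
p4 = XOR of data positions {5,6,7,12,13,14,15} = 1⊕1⊕1⊕1⊕0⊕0⊕1 = 1
p8 = XOR of data positions {9,10,11,12,13,14,15} = 0⊕1⊕0⊕1⊕0⊕0⊕1 = 1
Parity bits p1,p2,p4,p8 = 1011

1011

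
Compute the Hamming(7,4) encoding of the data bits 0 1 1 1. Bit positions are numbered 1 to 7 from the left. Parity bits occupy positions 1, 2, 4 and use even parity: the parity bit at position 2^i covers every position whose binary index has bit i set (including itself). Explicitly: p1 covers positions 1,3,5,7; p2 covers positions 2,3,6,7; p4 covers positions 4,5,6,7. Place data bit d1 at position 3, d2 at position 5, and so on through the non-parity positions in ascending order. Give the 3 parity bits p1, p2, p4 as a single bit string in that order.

001

Place data bits at non-power-of-two positions: b3=0, b5=1, b6=1, b7=1.
p1 = XOR of data positions {3,5,7} = 0⊕1⊕1 = 0
p2 = XOR of data positions {3,6,7} = 0⊕1⊕1 = 0
p4 = XOR of data positions {5,6,7} = 1⊕1⊕1 = 1
Parity bits p1,p2,p4 = 001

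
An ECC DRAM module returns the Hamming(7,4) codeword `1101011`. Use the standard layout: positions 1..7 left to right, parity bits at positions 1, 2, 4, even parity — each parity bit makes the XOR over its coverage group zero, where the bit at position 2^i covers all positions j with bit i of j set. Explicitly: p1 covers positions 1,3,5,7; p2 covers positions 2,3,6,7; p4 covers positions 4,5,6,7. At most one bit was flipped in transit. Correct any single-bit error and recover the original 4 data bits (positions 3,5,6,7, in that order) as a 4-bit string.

s1: b1⊕b3⊕b5⊕b7 = 1⊕0⊕0⊕1 = 0
s2: b2⊕b3⊕b6⊕b7 = 1⊕0⊕1⊕1 = 1
s4: b4⊕b5⊕b6⊕b7 = 1⊕0⊕1⊕1 = 1
Syndrome (s4...s1) = 110 → position 6.
Flip bit 6: corrected codeword = 1101001
Data bits at positions 3,5,6,7: 0001

0001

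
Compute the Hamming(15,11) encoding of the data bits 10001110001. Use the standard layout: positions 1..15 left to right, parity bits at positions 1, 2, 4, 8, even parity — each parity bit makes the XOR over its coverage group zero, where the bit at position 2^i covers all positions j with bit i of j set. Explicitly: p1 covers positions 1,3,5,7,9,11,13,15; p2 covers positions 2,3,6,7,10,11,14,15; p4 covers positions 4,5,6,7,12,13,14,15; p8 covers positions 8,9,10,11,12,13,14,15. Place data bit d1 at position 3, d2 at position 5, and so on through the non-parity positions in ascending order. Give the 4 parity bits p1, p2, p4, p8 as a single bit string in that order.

Place data bits at non-power-of-two positions: b3=1, b5=0, b6=0, b7=0, b9=1, b10=1, b11=1, b12=0, b13=0, b14=0, b15=1.
p1 = XOR of data positions {3,5,7,9,11,13,15} = 1⊕0⊕0⊕1⊕1⊕0⊕1 = 0
p2 = XOR of data positions {3,6,7,10,11,14,15} = 1⊕0⊕0⊕1⊕1⊕0⊕1 = 0
p4 = XOR of data positions {5,6,7,12,13,14,15} = 0⊕0⊕0⊕0⊕0⊕0⊕1 = 1
p8 = XOR of data positions {9,10,11,12,13,14,15} = 1⊕1⊕1⊕0⊕0⊕0⊕1 = 0
Parity bits p1,p2,p4,p8 = 0010

0010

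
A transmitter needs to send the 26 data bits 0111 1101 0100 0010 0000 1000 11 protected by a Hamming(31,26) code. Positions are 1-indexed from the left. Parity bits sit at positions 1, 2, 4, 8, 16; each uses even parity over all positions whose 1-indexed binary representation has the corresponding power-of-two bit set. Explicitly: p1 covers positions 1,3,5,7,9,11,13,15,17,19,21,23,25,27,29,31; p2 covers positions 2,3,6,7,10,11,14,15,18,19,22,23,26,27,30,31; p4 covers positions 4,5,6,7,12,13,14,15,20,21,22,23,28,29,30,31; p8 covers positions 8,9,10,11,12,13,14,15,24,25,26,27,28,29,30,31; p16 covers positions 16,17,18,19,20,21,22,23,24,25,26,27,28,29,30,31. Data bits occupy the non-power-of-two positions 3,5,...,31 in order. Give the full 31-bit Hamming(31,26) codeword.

0100111111010100000100000100011

Place data bits at non-power-of-two positions: b3=0, b5=1, b6=1, b7=1, b9=1, b10=1, b11=0, b12=1, b13=0, b14=1, b15=0, b17=0, b18=0, b19=0, b20=1, b21=0, b22=0, b23=0, b24=0, b25=0, b26=1, b27=0, b28=0, b29=0, b30=1, b31=1.
p1 = XOR of data positions {3,5,7,9,11,13,15,17,19,21,23,25,27,29,31} = 0⊕1⊕1⊕1⊕0⊕0⊕0⊕0⊕0⊕0⊕0⊕0⊕0⊕0⊕1 = 0
p2 = XOR of data positions {3,6,7,10,11,14,15,18,19,22,23,26,27,30,31} = 0⊕1⊕1⊕1⊕0⊕1⊕0⊕0⊕0⊕0⊕0⊕1⊕0⊕1⊕1 = 1
p4 = XOR of data positions {5,6,7,12,13,14,15,20,21,22,23,28,29,30,31} = 1⊕1⊕1⊕1⊕0⊕1⊕0⊕1⊕0⊕0⊕0⊕0⊕0⊕1⊕1 = 0
p8 = XOR of data positions {9,10,11,12,13,14,15,24,25,26,27,28,29,30,31} = 1⊕1⊕0⊕1⊕0⊕1⊕0⊕0⊕0⊕1⊕0⊕0⊕0⊕1⊕1 = 1
p16 = XOR of data positions {17,18,19,20,21,22,23,24,25,26,27,28,29,30,31} = 0⊕0⊕0⊕1⊕0⊕0⊕0⊕0⊕0⊕1⊕0⊕0⊕0⊕1⊕1 = 0
Codeword b1..b31 = 0100111111010100000100000100011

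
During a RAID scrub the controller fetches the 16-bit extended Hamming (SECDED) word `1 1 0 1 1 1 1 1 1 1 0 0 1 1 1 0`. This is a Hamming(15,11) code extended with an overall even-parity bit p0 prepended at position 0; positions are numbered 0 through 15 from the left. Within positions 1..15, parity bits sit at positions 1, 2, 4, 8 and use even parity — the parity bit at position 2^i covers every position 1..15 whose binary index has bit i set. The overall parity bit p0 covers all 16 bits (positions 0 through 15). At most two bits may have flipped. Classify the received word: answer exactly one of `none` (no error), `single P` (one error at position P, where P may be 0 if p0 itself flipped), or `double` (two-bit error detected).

double

s1: b1⊕b3⊕b5⊕b7⊕b9⊕b11⊕b13⊕b15 = 1⊕1⊕1⊕1⊕1⊕0⊕1⊕0 = 0
s2: b2⊕b3⊕b6⊕b7⊕b10⊕b11⊕b14⊕b15 = 0⊕1⊕1⊕1⊕0⊕0⊕1⊕0 = 0
s4: b4⊕b5⊕b6⊕b7⊕b12⊕b13⊕b14⊕b15 = 1⊕1⊕1⊕1⊕1⊕1⊕1⊕0 = 1
s8: b8⊕b9⊕b10⊕b11⊕b12⊕b13⊕b14⊕b15 = 1⊕1⊕0⊕0⊕1⊕1⊕1⊕0 = 1
Syndrome (s8...s1) = 1100 → position 12.
Overall parity (XOR of all 16 bits, including p0): 1⊕1⊕0⊕1⊕1⊕1⊕1⊕1⊕1⊕1⊕0⊕0⊕1⊕1⊕1⊕0 = 0
Overall=0, syndrome position=12 → double-bit error detected (uncorrectable).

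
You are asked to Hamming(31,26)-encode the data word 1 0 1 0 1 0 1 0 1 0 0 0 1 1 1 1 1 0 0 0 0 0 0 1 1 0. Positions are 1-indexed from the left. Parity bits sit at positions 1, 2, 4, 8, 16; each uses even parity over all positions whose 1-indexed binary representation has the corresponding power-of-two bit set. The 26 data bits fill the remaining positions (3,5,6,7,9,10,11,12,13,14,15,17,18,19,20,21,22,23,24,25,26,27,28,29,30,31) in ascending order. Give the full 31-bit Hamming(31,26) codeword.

Place data bits at non-power-of-two positions: b3=1, b5=0, b6=1, b7=0, b9=1, b10=0, b11=1, b12=0, b13=1, b14=0, b15=0, b17=0, b18=1, b19=1, b20=1, b21=1, b22=1, b23=0, b24=0, b25=0, b26=0, b27=0, b28=0, b29=1, b30=1, b31=0.
p1 = XOR of data positions {3,5,7,9,11,13,15,17,19,21,23,25,27,29,31} = 1⊕0⊕0⊕1⊕1⊕1⊕0⊕0⊕1⊕1⊕0⊕0⊕0⊕1⊕0 = 1
p2 = XOR of data positions {3,6,7,10,11,14,15,18,19,22,23,26,27,30,31} = 1⊕1⊕0⊕0⊕1⊕0⊕0⊕1⊕1⊕1⊕0⊕0⊕0⊕1⊕0 = 1
p4 = XOR of data positions {5,6,7,12,13,14,15,20,21,22,23,28,29,30,31} = 0⊕1⊕0⊕0⊕1⊕0⊕0⊕1⊕1⊕1⊕0⊕0⊕1⊕1⊕0 = 1
p8 = XOR of data positions {9,10,11,12,13,14,15,24,25,26,27,28,29,30,31} = 1⊕0⊕1⊕0⊕1⊕0⊕0⊕0⊕0⊕0⊕0⊕0⊕1⊕1⊕0 = 1
p16 = XOR of data positions {17,18,19,20,21,22,23,24,25,26,27,28,29,30,31} = 0⊕1⊕1⊕1⊕1⊕1⊕0⊕0⊕0⊕0⊕0⊕0⊕1⊕1⊕0 = 1
Codeword b1..b31 = 1111010110101001011111000000110

1111010110101001011111000000110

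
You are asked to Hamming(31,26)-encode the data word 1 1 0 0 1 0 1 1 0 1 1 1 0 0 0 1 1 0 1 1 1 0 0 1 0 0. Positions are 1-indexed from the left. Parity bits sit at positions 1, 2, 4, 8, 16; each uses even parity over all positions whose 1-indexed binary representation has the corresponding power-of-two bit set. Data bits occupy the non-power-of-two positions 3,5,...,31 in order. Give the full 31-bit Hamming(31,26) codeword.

Place data bits at non-power-of-two positions: b3=1, b5=1, b6=0, b7=0, b9=1, b10=0, b11=1, b12=1, b13=0, b14=1, b15=1, b17=1, b18=0, b19=0, b20=0, b21=1, b22=1, b23=0, b24=1, b25=1, b26=1, b27=0, b28=0, b29=1, b30=0, b31=0.
p1 = XOR of data positions {3,5,7,9,11,13,15,17,19,21,23,25,27,29,31} = 1⊕1⊕0⊕1⊕1⊕0⊕1⊕1⊕0⊕1⊕0⊕1⊕0⊕1⊕0 = 1
p2 = XOR of data positions {3,6,7,10,11,14,15,18,19,22,23,26,27,30,31} = 1⊕0⊕0⊕0⊕1⊕1⊕1⊕0⊕0⊕1⊕0⊕1⊕0⊕0⊕0 = 0
p4 = XOR of data positions {5,6,7,12,13,14,15,20,21,22,23,28,29,30,31} = 1⊕0⊕0⊕1⊕0⊕1⊕1⊕0⊕1⊕1⊕0⊕0⊕1⊕0⊕0 = 1
p8 = XOR of data positions {9,10,11,12,13,14,15,24,25,26,27,28,29,30,31} = 1⊕0⊕1⊕1⊕0⊕1⊕1⊕1⊕1⊕1⊕0⊕0⊕1⊕0⊕0 = 1
p16 = XOR of data positions {17,18,19,20,21,22,23,24,25,26,27,28,29,30,31} = 1⊕0⊕0⊕0⊕1⊕1⊕0⊕1⊕1⊕1⊕0⊕0⊕1⊕0⊕0 = 1
Codeword b1..b31 = 1011100110110111100011011100100

1011100110110111100011011100100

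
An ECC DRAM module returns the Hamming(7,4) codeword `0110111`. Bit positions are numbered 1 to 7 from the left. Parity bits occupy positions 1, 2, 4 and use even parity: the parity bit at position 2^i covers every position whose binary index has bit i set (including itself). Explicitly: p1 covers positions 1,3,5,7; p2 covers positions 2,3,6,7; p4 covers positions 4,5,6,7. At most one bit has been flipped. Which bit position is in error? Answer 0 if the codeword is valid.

5

s1: b1⊕b3⊕b5⊕b7 = 0⊕1⊕1⊕1 = 1
s2: b2⊕b3⊕b6⊕b7 = 1⊕1⊕1⊕1 = 0
s4: b4⊕b5⊕b6⊕b7 = 0⊕1⊕1⊕1 = 1
Syndrome (s4...s1) = 101 → position 5.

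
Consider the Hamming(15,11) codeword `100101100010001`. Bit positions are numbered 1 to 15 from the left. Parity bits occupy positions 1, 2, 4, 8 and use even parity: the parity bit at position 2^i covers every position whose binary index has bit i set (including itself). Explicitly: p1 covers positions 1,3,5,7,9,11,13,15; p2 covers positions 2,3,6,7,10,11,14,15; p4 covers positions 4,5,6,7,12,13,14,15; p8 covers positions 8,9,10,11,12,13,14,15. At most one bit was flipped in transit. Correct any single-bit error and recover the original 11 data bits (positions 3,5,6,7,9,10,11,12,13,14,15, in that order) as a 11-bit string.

s1: b1⊕b3⊕b5⊕b7⊕b9⊕b11⊕b13⊕b15 = 1⊕0⊕0⊕1⊕0⊕1⊕0⊕1 = 0
s2: b2⊕b3⊕b6⊕b7⊕b10⊕b11⊕b14⊕b15 = 0⊕0⊕1⊕1⊕0⊕1⊕0⊕1 = 0
s4: b4⊕b5⊕b6⊕b7⊕b12⊕b13⊕b14⊕b15 = 1⊕0⊕1⊕1⊕0⊕0⊕0⊕1 = 0
s8: b8⊕b9⊕b10⊕b11⊕b12⊕b13⊕b14⊕b15 = 0⊕0⊕0⊕1⊕0⊕0⊕0⊕1 = 0
Syndrome (s8...s1) = 0000 → position 0 (no error).
No correction needed.
Data bits at positions 3,5,6,7,9,10,11,12,13,14,15: 00110010001

00110010001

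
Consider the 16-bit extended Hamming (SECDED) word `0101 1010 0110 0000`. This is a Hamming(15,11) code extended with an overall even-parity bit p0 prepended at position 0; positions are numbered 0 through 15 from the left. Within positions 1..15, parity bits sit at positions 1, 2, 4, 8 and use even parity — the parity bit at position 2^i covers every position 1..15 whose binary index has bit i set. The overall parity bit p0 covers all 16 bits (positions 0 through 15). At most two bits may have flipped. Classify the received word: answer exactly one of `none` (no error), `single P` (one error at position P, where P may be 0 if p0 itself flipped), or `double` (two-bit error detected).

s1: b1⊕b3⊕b5⊕b7⊕b9⊕b11⊕b13⊕b15 = 1⊕1⊕0⊕0⊕1⊕0⊕0⊕0 = 1
s2: b2⊕b3⊕b6⊕b7⊕b10⊕b11⊕b14⊕b15 = 0⊕1⊕1⊕0⊕1⊕0⊕0⊕0 = 1
s4: b4⊕b5⊕b6⊕b7⊕b12⊕b13⊕b14⊕b15 = 1⊕0⊕1⊕0⊕0⊕0⊕0⊕0 = 0
s8: b8⊕b9⊕b10⊕b11⊕b12⊕b13⊕b14⊕b15 = 0⊕1⊕1⊕0⊕0⊕0⊕0⊕0 = 0
Syndrome (s8...s1) = 0011 → position 3.
Overall parity (XOR of all 16 bits, including p0): 0⊕1⊕0⊕1⊕1⊕0⊕1⊕0⊕0⊕1⊕1⊕0⊕0⊕0⊕0⊕0 = 0
Overall=0, syndrome position=3 → double-bit error detected (uncorrectable).

double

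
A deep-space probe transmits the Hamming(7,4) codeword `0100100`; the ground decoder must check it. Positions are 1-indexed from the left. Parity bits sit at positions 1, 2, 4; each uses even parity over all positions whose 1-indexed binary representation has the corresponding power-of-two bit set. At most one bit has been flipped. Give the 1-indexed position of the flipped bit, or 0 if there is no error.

7

s1: b1⊕b3⊕b5⊕b7 = 0⊕0⊕1⊕0 = 1
s2: b2⊕b3⊕b6⊕b7 = 1⊕0⊕0⊕0 = 1
s4: b4⊕b5⊕b6⊕b7 = 0⊕1⊕0⊕0 = 1
Syndrome (s4...s1) = 111 → position 7.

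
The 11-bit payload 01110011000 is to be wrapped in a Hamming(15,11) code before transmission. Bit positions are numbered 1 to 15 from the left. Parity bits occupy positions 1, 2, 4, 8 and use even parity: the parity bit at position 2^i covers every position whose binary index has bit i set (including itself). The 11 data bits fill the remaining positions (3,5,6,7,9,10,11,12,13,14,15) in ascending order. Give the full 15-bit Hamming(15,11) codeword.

110011100011000

Place data bits at non-power-of-two positions: b3=0, b5=1, b6=1, b7=1, b9=0, b10=0, b11=1, b12=1, b13=0, b14=0, b15=0.
p1 = XOR of data positions {3,5,7,9,11,13,15} = 0⊕1⊕1⊕0⊕1⊕0⊕0 = 1
p2 = XOR of data positions {3,6,7,10,11,14,15} = 0⊕1⊕1⊕0⊕1⊕0⊕0 = 1
p4 = XOR of data positions {5,6,7,12,13,14,15} = 1⊕1⊕1⊕1⊕0⊕0⊕0 = 0
p8 = XOR of data positions {9,10,11,12,13,14,15} = 0⊕0⊕1⊕1⊕0⊕0⊕0 = 0
Codeword b1..b15 = 110011100011000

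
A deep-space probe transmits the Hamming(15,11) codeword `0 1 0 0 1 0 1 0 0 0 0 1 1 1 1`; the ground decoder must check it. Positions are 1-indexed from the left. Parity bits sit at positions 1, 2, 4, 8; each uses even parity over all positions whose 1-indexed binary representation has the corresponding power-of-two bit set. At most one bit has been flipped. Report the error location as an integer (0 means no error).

s1: b1⊕b3⊕b5⊕b7⊕b9⊕b11⊕b13⊕b15 = 0⊕0⊕1⊕1⊕0⊕0⊕1⊕1 = 0
s2: b2⊕b3⊕b6⊕b7⊕b10⊕b11⊕b14⊕b15 = 1⊕0⊕0⊕1⊕0⊕0⊕1⊕1 = 0
s4: b4⊕b5⊕b6⊕b7⊕b12⊕b13⊕b14⊕b15 = 0⊕1⊕0⊕1⊕1⊕1⊕1⊕1 = 0
s8: b8⊕b9⊕b10⊕b11⊕b12⊕b13⊕b14⊕b15 = 0⊕0⊕0⊕0⊕1⊕1⊕1⊕1 = 0
Syndrome (s8...s1) = 0000 → position 0 (no error).

0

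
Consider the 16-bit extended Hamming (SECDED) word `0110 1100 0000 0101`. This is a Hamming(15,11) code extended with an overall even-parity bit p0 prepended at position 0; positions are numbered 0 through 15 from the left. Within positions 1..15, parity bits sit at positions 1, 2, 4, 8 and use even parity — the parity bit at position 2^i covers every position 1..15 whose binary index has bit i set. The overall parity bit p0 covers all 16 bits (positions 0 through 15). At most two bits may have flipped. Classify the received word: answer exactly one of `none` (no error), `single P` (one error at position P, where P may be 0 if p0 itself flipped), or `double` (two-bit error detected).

s1: b1⊕b3⊕b5⊕b7⊕b9⊕b11⊕b13⊕b15 = 1⊕0⊕1⊕0⊕0⊕0⊕1⊕1 = 0
s2: b2⊕b3⊕b6⊕b7⊕b10⊕b11⊕b14⊕b15 = 1⊕0⊕0⊕0⊕0⊕0⊕0⊕1 = 0
s4: b4⊕b5⊕b6⊕b7⊕b12⊕b13⊕b14⊕b15 = 1⊕1⊕0⊕0⊕0⊕1⊕0⊕1 = 0
s8: b8⊕b9⊕b10⊕b11⊕b12⊕b13⊕b14⊕b15 = 0⊕0⊕0⊕0⊕0⊕1⊕0⊕1 = 0
Syndrome (s8...s1) = 0000 → position 0 (no error).
Overall parity (XOR of all 16 bits, including p0): 0⊕1⊕1⊕0⊕1⊕1⊕0⊕0⊕0⊕0⊕0⊕0⊕0⊕1⊕0⊕1 = 0
Overall=0, syndrome position=0 → no error.

none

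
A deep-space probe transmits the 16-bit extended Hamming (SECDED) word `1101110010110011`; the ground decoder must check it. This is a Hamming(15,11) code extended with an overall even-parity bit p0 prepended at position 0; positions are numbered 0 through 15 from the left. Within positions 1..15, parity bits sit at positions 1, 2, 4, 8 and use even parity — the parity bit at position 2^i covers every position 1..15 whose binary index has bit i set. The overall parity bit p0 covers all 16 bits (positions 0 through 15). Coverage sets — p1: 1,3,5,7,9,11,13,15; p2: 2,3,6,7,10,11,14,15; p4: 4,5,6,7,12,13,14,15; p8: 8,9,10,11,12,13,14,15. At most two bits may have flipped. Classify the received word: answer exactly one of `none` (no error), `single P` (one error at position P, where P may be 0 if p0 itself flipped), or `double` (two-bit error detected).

double

s1: b1⊕b3⊕b5⊕b7⊕b9⊕b11⊕b13⊕b15 = 1⊕1⊕1⊕0⊕0⊕1⊕0⊕1 = 1
s2: b2⊕b3⊕b6⊕b7⊕b10⊕b11⊕b14⊕b15 = 0⊕1⊕0⊕0⊕1⊕1⊕1⊕1 = 1
s4: b4⊕b5⊕b6⊕b7⊕b12⊕b13⊕b14⊕b15 = 1⊕1⊕0⊕0⊕0⊕0⊕1⊕1 = 0
s8: b8⊕b9⊕b10⊕b11⊕b12⊕b13⊕b14⊕b15 = 1⊕0⊕1⊕1⊕0⊕0⊕1⊕1 = 1
Syndrome (s8...s1) = 1011 → position 11.
Overall parity (XOR of all 16 bits, including p0): 1⊕1⊕0⊕1⊕1⊕1⊕0⊕0⊕1⊕0⊕1⊕1⊕0⊕0⊕1⊕1 = 0
Overall=0, syndrome position=11 → double-bit error detected (uncorrectable).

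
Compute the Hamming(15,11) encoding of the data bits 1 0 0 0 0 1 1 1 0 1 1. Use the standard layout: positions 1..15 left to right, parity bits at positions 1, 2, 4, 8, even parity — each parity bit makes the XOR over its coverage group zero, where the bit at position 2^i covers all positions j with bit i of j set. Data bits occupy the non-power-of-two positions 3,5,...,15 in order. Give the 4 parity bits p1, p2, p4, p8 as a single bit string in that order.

Place data bits at non-power-of-two positions: b3=1, b5=0, b6=0, b7=0, b9=0, b10=1, b11=1, b12=1, b13=0, b14=1, b15=1.
p1 = XOR of data positions {3,5,7,9,11,13,15} = 1⊕0⊕0⊕0⊕1⊕0⊕1 = 1
p2 = XOR of data positions {3,6,7,10,11,14,15} = 1⊕0⊕0⊕1⊕1⊕1⊕1 = 1
p4 = XOR of data positions {5,6,7,12,13,14,15} = 0⊕0⊕0⊕1⊕0⊕1⊕1 = 1
p8 = XOR of data positions {9,10,11,12,13,14,15} = 0⊕1⊕1⊕1⊕0⊕1⊕1 = 1
Parity bits p1,p2,p4,p8 = 1111

1111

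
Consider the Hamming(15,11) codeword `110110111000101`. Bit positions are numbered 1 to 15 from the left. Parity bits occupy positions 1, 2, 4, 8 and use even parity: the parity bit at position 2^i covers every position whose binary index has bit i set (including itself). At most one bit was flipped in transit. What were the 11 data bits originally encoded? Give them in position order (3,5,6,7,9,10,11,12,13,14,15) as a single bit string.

01111000101

s1: b1⊕b3⊕b5⊕b7⊕b9⊕b11⊕b13⊕b15 = 1⊕0⊕1⊕1⊕1⊕0⊕1⊕1 = 0
s2: b2⊕b3⊕b6⊕b7⊕b10⊕b11⊕b14⊕b15 = 1⊕0⊕0⊕1⊕0⊕0⊕0⊕1 = 1
s4: b4⊕b5⊕b6⊕b7⊕b12⊕b13⊕b14⊕b15 = 1⊕1⊕0⊕1⊕0⊕1⊕0⊕1 = 1
s8: b8⊕b9⊕b10⊕b11⊕b12⊕b13⊕b14⊕b15 = 1⊕1⊕0⊕0⊕0⊕1⊕0⊕1 = 0
Syndrome (s8...s1) = 0110 → position 6.
Flip bit 6: corrected codeword = 110111111000101
Data bits at positions 3,5,6,7,9,10,11,12,13,14,15: 01111000101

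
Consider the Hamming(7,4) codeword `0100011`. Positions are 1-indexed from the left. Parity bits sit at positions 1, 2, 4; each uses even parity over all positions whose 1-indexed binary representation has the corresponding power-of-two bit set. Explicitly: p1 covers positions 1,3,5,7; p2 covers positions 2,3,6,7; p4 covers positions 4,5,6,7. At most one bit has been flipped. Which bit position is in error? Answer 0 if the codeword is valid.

3

s1: b1⊕b3⊕b5⊕b7 = 0⊕0⊕0⊕1 = 1
s2: b2⊕b3⊕b6⊕b7 = 1⊕0⊕1⊕1 = 1
s4: b4⊕b5⊕b6⊕b7 = 0⊕0⊕1⊕1 = 0
Syndrome (s4...s1) = 011 → position 3.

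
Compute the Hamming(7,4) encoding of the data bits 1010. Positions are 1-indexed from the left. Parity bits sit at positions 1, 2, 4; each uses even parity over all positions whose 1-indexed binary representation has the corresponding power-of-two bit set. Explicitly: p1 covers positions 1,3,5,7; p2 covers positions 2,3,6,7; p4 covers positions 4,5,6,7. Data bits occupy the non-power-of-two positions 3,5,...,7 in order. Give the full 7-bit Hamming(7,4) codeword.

Place data bits at non-power-of-two positions: b3=1, b5=0, b6=1, b7=0.
p1 = XOR of data positions {3,5,7} = 1⊕0⊕0 = 1
p2 = XOR of data positions {3,6,7} = 1⊕1⊕0 = 0
p4 = XOR of data positions {5,6,7} = 0⊕1⊕0 = 1
Codeword b1..b7 = 1011010

1011010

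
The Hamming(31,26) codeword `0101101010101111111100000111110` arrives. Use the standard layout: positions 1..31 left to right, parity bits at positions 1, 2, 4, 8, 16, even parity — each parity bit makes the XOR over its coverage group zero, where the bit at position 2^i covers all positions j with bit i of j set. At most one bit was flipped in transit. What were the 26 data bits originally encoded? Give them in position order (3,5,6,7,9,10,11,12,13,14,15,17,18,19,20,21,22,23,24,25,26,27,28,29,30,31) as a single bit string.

s1: b1⊕b3⊕b5⊕b7⊕b9⊕b11⊕b13⊕b15⊕b17⊕b19⊕b21⊕b23⊕b25⊕b27⊕b29⊕b31 = 0⊕0⊕1⊕1⊕1⊕1⊕1⊕1⊕1⊕1⊕0⊕0⊕0⊕1⊕1⊕0 = 0
s2: b2⊕b3⊕b6⊕b7⊕b10⊕b11⊕b14⊕b15⊕b18⊕b19⊕b22⊕b23⊕b26⊕b27⊕b30⊕b31 = 1⊕0⊕0⊕1⊕0⊕1⊕1⊕1⊕1⊕1⊕0⊕0⊕1⊕1⊕1⊕0 = 0
s4: b4⊕b5⊕b6⊕b7⊕b12⊕b13⊕b14⊕b15⊕b20⊕b21⊕b22⊕b23⊕b28⊕b29⊕b30⊕b31 = 1⊕1⊕0⊕1⊕0⊕1⊕1⊕1⊕1⊕0⊕0⊕0⊕1⊕1⊕1⊕0 = 0
s8: b8⊕b9⊕b10⊕b11⊕b12⊕b13⊕b14⊕b15⊕b24⊕b25⊕b26⊕b27⊕b28⊕b29⊕b30⊕b31 = 0⊕1⊕0⊕1⊕0⊕1⊕1⊕1⊕0⊕0⊕1⊕1⊕1⊕1⊕1⊕0 = 0
s16: b16⊕b17⊕b18⊕b19⊕b20⊕b21⊕b22⊕b23⊕b24⊕b25⊕b26⊕b27⊕b28⊕b29⊕b30⊕b31 = 1⊕1⊕1⊕1⊕1⊕0⊕0⊕0⊕0⊕0⊕1⊕1⊕1⊕1⊕1⊕0 = 0
Syndrome (s16...s1) = 00000 → position 0 (no error).
No correction needed.
Data bits at positions 3,5,6,7,9,10,11,12,13,14,15,17,18,19,20,21,22,23,24,25,26,27,28,29,30,31: 01011010111111100000111110

01011010111111100000111110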